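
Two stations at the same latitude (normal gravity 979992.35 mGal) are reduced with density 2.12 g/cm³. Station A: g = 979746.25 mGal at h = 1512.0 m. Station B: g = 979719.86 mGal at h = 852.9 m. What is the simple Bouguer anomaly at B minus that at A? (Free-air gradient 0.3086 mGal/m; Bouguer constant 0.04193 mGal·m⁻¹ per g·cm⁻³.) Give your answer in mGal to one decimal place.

-171.2

Δg_SB(A) = 979746.25 − 979992.35 + 0.3086×1512.0 − 0.04193×2.12×1512.0 = 86.10 mGal
Δg_SB(B) = 979719.86 − 979992.35 + 0.3086×852.9 − 0.04193×2.12×852.9 = -85.10 mGal
Difference = -85.10 − (86.10) = -171.20 mGal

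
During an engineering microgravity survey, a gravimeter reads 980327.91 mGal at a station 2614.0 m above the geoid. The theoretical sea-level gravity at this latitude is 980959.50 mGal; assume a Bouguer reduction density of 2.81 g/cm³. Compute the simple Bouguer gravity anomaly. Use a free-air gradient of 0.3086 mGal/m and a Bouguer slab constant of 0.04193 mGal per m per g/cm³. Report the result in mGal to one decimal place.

-132.9

Free-air correction = 0.3086 × 2614.0 = 806.68 mGal
Free-air anomaly = 980327.91 − 980959.50 + (806.68) = 175.09 mGal
Bouguer slab correction = 0.04193 × 2.81 × 2614.0 = 307.99 mGal
Simple Bouguer anomaly = 175.09 − (307.99) = -132.90 mGal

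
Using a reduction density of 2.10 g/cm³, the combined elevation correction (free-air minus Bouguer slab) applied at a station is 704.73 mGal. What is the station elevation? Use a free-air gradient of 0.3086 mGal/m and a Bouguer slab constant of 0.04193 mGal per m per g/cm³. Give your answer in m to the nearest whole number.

Combined gradient = 0.3086 − 0.04193 × 2.10 = 0.2205470 mGal/m
h = 704.73 / 0.2205470 = 3195.37 m

3195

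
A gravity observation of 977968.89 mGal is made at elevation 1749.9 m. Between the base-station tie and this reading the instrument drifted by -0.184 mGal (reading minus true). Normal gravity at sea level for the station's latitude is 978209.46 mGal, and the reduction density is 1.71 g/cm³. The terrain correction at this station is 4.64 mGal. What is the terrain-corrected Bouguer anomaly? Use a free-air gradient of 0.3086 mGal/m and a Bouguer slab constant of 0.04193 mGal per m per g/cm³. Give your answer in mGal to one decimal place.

Drift-corrected reading = 977968.89 − (-0.184) = 977969.074 mGal
Free-air correction = 0.3086 × 1749.9 = 540.02 mGal
Free-air anomaly = 977969.074 − 978209.46 + (540.02) = 299.634 mGal
Bouguer slab correction = 0.04193 × 1.71 × 1749.9 = 125.47 mGal
Simple Bouguer anomaly = 299.634 − (125.47) = 174.164 mGal
Complete Bouguer anomaly = 174.164 + 4.64 = 178.804 mGal

178.8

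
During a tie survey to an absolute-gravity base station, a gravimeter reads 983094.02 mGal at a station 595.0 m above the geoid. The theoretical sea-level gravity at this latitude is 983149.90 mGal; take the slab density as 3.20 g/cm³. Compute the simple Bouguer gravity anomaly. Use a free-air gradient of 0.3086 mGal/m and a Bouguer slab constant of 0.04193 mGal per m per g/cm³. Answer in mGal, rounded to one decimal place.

47.9

Free-air correction = 0.3086 × 595.0 = 183.62 mGal
Free-air anomaly = 983094.02 − 983149.90 + (183.62) = 127.74 mGal
Bouguer slab correction = 0.04193 × 3.20 × 595.0 = 79.83 mGal
Simple Bouguer anomaly = 127.74 − (79.83) = 47.91 mGal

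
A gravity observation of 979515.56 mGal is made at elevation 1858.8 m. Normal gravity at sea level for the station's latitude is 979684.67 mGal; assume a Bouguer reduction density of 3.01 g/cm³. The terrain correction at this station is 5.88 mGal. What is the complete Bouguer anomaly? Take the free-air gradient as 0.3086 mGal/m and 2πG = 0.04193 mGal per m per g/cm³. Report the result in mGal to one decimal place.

175.8

Free-air correction = 0.3086 × 1858.8 = 573.63 mGal
Free-air anomaly = 979515.56 − 979684.67 + (573.63) = 404.52 mGal
Bouguer slab correction = 0.04193 × 3.01 × 1858.8 = 234.60 mGal
Simple Bouguer anomaly = 404.52 − (234.60) = 169.92 mGal
Complete Bouguer anomaly = 169.92 + 5.88 = 175.80 mGal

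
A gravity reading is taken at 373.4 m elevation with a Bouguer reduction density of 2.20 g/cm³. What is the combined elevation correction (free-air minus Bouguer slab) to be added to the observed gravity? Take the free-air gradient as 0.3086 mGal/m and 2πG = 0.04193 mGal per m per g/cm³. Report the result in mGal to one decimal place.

Combined gradient = 0.3086 − 0.04193 × 2.20 = 0.2163540 mGal/m
Combined elevation correction = 0.2163540 × 373.4 = 80.8 mGal

80.8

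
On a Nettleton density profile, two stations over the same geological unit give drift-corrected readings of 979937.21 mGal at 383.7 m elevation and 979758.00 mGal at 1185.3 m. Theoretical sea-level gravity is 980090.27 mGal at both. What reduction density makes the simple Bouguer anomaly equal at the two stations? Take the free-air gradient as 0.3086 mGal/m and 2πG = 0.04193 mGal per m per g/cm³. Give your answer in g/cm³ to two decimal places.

2.03

Δg_obs = 979758.00 − 979937.21 = -179.21 mGal over Δh = 1185.3 − 383.7 = 801.6 m
Equal Bouguer anomalies ⇒ Δg_obs + (0.3086 − 0.04193ρ)·Δh = 0
0.3086 − 0.04193ρ = −Δg_obs/Δh = 0.22357
ρ = (0.3086 − 0.22357) / 0.04193 = 2.03 g/cm³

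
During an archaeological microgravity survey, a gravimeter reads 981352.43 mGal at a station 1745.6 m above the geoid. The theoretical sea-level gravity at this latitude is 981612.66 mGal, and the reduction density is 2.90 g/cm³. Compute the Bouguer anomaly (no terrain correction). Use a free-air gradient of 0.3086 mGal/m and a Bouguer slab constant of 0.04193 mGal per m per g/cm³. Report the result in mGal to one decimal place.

66.2

Free-air correction = 0.3086 × 1745.6 = 538.69 mGal
Free-air anomaly = 981352.43 − 981612.66 + (538.69) = 278.46 mGal
Bouguer slab correction = 0.04193 × 2.90 × 1745.6 = 212.26 mGal
Simple Bouguer anomaly = 278.46 − (212.26) = 66.20 mGal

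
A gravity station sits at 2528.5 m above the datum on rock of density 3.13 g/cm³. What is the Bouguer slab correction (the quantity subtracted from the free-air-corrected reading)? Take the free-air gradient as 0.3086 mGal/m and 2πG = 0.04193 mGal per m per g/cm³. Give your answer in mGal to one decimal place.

331.8

Bouguer slab correction = 0.04193 × 3.13 × 2528.5 = 331.8 mGal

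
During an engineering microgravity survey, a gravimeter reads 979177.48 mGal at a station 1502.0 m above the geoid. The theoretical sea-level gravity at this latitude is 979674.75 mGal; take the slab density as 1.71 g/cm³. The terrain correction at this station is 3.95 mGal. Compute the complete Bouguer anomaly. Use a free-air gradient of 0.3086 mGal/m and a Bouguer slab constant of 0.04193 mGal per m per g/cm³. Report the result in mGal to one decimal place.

-137.5

Free-air correction = 0.3086 × 1502.0 = 463.52 mGal
Free-air anomaly = 979177.48 − 979674.75 + (463.52) = -33.75 mGal
Bouguer slab correction = 0.04193 × 1.71 × 1502.0 = 107.69 mGal
Simple Bouguer anomaly = -33.75 − (107.69) = -141.44 mGal
Complete Bouguer anomaly = -141.44 + 3.95 = -137.49 mGal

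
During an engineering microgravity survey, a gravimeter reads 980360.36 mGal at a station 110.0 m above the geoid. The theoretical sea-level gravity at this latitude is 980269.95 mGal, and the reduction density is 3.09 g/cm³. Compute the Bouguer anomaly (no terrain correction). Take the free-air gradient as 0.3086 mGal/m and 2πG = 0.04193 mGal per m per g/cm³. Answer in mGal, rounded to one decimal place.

Free-air correction = 0.3086 × 110.0 = 33.95 mGal
Free-air anomaly = 980360.36 − 980269.95 + (33.95) = 124.36 mGal
Bouguer slab correction = 0.04193 × 3.09 × 110.0 = 14.25 mGal
Simple Bouguer anomaly = 124.36 − (14.25) = 110.11 mGal

110.1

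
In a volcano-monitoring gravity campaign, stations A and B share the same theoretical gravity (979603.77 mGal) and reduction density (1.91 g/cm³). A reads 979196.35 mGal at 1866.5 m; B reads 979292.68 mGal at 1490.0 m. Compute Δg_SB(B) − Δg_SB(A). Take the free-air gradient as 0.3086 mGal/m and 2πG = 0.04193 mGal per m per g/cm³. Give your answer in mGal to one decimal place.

10.3

Δg_SB(A) = 979196.35 − 979603.77 + 0.3086×1866.5 − 0.04193×1.91×1866.5 = 19.10 mGal
Δg_SB(B) = 979292.68 − 979603.77 + 0.3086×1490.0 − 0.04193×1.91×1490.0 = 29.40 mGal
Difference = 29.40 − (19.10) = 10.30 mGal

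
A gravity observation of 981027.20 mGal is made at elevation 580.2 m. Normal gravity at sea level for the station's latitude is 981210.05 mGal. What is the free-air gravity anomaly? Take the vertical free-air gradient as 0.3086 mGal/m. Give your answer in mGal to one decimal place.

Free-air correction = 0.3086 × 580.2 = 179.05 mGal
Free-air anomaly = 981027.20 − 981210.05 + (179.05) = -3.80 mGal

-3.8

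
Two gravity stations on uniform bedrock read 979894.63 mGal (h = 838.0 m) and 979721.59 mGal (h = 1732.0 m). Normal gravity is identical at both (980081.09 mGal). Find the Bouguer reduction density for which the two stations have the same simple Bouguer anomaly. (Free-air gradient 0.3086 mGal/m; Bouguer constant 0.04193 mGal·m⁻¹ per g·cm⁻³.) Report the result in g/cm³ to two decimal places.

2.74

Δg_obs = 979721.59 − 979894.63 = -173.04 mGal over Δh = 1732.0 − 838.0 = 894.0 m
Equal Bouguer anomalies ⇒ Δg_obs + (0.3086 − 0.04193ρ)·Δh = 0
0.3086 − 0.04193ρ = −Δg_obs/Δh = 0.19356
ρ = (0.3086 − 0.19356) / 0.04193 = 2.74 g/cm³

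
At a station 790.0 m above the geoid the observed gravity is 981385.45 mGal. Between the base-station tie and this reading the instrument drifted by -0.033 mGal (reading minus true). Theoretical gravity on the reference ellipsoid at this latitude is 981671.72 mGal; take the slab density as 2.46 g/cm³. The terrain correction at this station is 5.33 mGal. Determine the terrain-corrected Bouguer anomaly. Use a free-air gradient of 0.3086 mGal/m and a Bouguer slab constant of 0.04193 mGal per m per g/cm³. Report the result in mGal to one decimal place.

-118.6

Drift-corrected reading = 981385.45 − (-0.033) = 981385.483 mGal
Free-air correction = 0.3086 × 790.0 = 243.79 mGal
Free-air anomaly = 981385.483 − 981671.72 + (243.79) = -42.447 mGal
Bouguer slab correction = 0.04193 × 2.46 × 790.0 = 81.49 mGal
Simple Bouguer anomaly = -42.447 − (81.49) = -123.937 mGal
Complete Bouguer anomaly = -123.937 + 5.33 = -118.607 mGal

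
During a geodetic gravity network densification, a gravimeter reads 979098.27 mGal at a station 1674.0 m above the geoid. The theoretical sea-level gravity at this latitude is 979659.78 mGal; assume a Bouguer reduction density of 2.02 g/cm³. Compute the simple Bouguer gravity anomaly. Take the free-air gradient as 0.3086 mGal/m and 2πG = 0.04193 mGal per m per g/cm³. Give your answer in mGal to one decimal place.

Free-air correction = 0.3086 × 1674.0 = 516.60 mGal
Free-air anomaly = 979098.27 − 979659.78 + (516.60) = -44.91 mGal
Bouguer slab correction = 0.04193 × 2.02 × 1674.0 = 141.79 mGal
Simple Bouguer anomaly = -44.91 − (141.79) = -186.70 mGal

-186.7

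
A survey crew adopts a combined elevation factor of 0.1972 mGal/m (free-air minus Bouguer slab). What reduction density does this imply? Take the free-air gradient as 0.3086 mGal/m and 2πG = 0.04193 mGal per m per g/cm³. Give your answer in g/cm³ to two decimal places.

0.1972 = 0.3086 − 0.04193 × ρ
ρ = (0.3086 − 0.1972) / 0.04193 = 2.66 g/cm³

2.66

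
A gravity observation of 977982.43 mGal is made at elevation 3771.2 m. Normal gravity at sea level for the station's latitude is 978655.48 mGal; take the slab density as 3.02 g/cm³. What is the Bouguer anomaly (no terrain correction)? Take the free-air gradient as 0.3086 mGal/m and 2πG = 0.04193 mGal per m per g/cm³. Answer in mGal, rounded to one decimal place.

13.2

Free-air correction = 0.3086 × 3771.2 = 1163.79 mGal
Free-air anomaly = 977982.43 − 978655.48 + (1163.79) = 490.74 mGal
Bouguer slab correction = 0.04193 × 3.02 × 3771.2 = 477.54 mGal
Simple Bouguer anomaly = 490.74 − (477.54) = 13.20 mGal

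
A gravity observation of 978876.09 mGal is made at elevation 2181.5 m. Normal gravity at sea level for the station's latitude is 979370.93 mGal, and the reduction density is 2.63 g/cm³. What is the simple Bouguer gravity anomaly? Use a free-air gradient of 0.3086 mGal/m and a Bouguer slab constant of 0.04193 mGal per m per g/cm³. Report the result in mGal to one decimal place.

-62.2

Free-air correction = 0.3086 × 2181.5 = 673.21 mGal
Free-air anomaly = 978876.09 − 979370.93 + (673.21) = 178.37 mGal
Bouguer slab correction = 0.04193 × 2.63 × 2181.5 = 240.57 mGal
Simple Bouguer anomaly = 178.37 − (240.57) = -62.20 mGal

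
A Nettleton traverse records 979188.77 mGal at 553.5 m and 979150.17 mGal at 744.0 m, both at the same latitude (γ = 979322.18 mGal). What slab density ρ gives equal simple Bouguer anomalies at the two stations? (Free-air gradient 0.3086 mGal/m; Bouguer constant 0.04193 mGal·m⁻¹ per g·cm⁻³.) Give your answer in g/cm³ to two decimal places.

2.53

Δg_obs = 979150.17 − 979188.77 = -38.60 mGal over Δh = 744.0 − 553.5 = 190.5 m
Equal Bouguer anomalies ⇒ Δg_obs + (0.3086 − 0.04193ρ)·Δh = 0
0.3086 − 0.04193ρ = −Δg_obs/Δh = 0.20262
ρ = (0.3086 − 0.20262) / 0.04193 = 2.53 g/cm³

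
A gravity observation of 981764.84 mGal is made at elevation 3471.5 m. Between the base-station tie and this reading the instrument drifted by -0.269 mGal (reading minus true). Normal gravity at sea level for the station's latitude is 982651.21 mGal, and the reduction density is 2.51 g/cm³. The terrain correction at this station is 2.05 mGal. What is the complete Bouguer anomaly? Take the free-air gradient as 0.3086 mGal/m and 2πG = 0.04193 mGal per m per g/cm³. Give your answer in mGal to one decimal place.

-178.1

Drift-corrected reading = 981764.84 − (-0.269) = 981765.109 mGal
Free-air correction = 0.3086 × 3471.5 = 1071.30 mGal
Free-air anomaly = 981765.109 − 982651.21 + (1071.30) = 185.199 mGal
Bouguer slab correction = 0.04193 × 2.51 × 3471.5 = 365.36 mGal
Simple Bouguer anomaly = 185.199 − (365.36) = -180.161 mGal
Complete Bouguer anomaly = -180.161 + 2.05 = -178.111 mGal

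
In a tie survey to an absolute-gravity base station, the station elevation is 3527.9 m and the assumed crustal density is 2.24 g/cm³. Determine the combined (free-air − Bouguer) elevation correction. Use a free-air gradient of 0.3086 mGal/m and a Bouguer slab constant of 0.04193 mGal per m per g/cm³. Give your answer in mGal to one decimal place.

Combined gradient = 0.3086 − 0.04193 × 2.24 = 0.2146768 mGal/m
Combined elevation correction = 0.2146768 × 3527.9 = 757.4 mGal

757.4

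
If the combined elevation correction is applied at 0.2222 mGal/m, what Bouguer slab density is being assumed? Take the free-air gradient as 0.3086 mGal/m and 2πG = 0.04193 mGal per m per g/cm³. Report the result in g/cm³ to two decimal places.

0.2222 = 0.3086 − 0.04193 × ρ
ρ = (0.3086 − 0.2222) / 0.04193 = 2.06 g/cm³

2.06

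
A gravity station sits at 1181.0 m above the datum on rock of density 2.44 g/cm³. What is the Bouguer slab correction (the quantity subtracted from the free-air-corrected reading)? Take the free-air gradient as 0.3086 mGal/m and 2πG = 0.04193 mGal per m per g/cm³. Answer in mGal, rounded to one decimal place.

Bouguer slab correction = 0.04193 × 2.44 × 1181.0 = 120.8 mGal

120.8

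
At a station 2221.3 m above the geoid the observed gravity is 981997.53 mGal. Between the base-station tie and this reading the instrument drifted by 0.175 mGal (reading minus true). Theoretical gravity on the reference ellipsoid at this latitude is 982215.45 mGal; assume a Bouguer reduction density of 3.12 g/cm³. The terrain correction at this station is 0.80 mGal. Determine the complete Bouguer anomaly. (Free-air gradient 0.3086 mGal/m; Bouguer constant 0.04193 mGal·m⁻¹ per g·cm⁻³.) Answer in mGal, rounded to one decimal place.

Drift-corrected reading = 981997.53 − (0.175) = 981997.355 mGal
Free-air correction = 0.3086 × 2221.3 = 685.49 mGal
Free-air anomaly = 981997.355 − 982215.45 + (685.49) = 467.395 mGal
Bouguer slab correction = 0.04193 × 3.12 × 2221.3 = 290.59 mGal
Simple Bouguer anomaly = 467.395 − (290.59) = 176.805 mGal
Complete Bouguer anomaly = 176.805 + 0.80 = 177.605 mGal

177.6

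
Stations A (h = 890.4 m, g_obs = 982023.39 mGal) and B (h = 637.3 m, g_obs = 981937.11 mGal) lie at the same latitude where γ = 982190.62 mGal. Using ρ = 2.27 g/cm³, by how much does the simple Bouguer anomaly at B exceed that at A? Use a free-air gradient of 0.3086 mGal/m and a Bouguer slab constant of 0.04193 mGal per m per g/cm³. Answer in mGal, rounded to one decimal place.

-140.3

Δg_SB(A) = 982023.39 − 982190.62 + 0.3086×890.4 − 0.04193×2.27×890.4 = 22.80 mGal
Δg_SB(B) = 981937.11 − 982190.62 + 0.3086×637.3 − 0.04193×2.27×637.3 = -117.50 mGal
Difference = -117.50 − (22.80) = -140.30 mGal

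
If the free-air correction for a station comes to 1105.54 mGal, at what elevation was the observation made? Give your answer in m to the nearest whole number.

h = 1105.54 / 0.3086 = 3582.44 m

3582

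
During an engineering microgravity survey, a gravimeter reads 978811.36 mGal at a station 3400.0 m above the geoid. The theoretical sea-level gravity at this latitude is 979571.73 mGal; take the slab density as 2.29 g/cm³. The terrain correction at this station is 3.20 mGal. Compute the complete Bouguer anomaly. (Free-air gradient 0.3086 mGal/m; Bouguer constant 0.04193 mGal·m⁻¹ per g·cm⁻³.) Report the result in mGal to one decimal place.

Free-air correction = 0.3086 × 3400.0 = 1049.24 mGal
Free-air anomaly = 978811.36 − 979571.73 + (1049.24) = 288.87 mGal
Bouguer slab correction = 0.04193 × 2.29 × 3400.0 = 326.47 mGal
Simple Bouguer anomaly = 288.87 − (326.47) = -37.60 mGal
Complete Bouguer anomaly = -37.60 + 3.20 = -34.40 mGal

-34.4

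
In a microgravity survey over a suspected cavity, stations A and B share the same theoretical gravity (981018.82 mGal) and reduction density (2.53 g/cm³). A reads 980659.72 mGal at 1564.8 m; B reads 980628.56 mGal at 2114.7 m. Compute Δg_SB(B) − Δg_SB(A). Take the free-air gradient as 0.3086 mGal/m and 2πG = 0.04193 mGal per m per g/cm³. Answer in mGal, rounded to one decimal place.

80.2

Δg_SB(A) = 980659.72 − 981018.82 + 0.3086×1564.8 − 0.04193×2.53×1564.8 = -42.20 mGal
Δg_SB(B) = 980628.56 − 981018.82 + 0.3086×2114.7 − 0.04193×2.53×2114.7 = 38.00 mGal
Difference = 38.00 − (-42.20) = 80.20 mGal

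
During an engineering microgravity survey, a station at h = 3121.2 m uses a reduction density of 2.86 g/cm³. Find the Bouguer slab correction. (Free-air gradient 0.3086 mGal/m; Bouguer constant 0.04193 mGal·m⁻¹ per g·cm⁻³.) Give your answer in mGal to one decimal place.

374.3

Bouguer slab correction = 0.04193 × 2.86 × 3121.2 = 374.3 mGal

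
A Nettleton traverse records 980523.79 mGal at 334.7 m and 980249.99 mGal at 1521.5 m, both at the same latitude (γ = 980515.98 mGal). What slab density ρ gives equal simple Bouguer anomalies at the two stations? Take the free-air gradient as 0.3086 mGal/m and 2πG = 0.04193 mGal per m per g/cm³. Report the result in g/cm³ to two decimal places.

1.86

Δg_obs = 980249.99 − 980523.79 = -273.80 mGal over Δh = 1521.5 − 334.7 = 1186.8 m
Equal Bouguer anomalies ⇒ Δg_obs + (0.3086 − 0.04193ρ)·Δh = 0
0.3086 − 0.04193ρ = −Δg_obs/Δh = 0.23070
ρ = (0.3086 − 0.23070) / 0.04193 = 1.86 g/cm³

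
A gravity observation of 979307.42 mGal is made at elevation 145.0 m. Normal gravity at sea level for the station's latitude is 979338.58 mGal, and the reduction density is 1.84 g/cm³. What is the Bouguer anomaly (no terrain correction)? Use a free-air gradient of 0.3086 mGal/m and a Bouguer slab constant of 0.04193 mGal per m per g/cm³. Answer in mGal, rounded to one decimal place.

Free-air correction = 0.3086 × 145.0 = 44.75 mGal
Free-air anomaly = 979307.42 − 979338.58 + (44.75) = 13.59 mGal
Bouguer slab correction = 0.04193 × 1.84 × 145.0 = 11.19 mGal
Simple Bouguer anomaly = 13.59 − (11.19) = 2.40 mGal

2.4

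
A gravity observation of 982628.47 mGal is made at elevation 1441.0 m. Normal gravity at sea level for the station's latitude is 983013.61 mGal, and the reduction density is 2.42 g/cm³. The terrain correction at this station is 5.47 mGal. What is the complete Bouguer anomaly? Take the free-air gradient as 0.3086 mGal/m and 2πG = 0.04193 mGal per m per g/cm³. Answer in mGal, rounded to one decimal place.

Free-air correction = 0.3086 × 1441.0 = 444.69 mGal
Free-air anomaly = 982628.47 − 983013.61 + (444.69) = 59.55 mGal
Bouguer slab correction = 0.04193 × 2.42 × 1441.0 = 146.22 mGal
Simple Bouguer anomaly = 59.55 − (146.22) = -86.67 mGal
Complete Bouguer anomaly = -86.67 + 5.47 = -81.20 mGal

-81.2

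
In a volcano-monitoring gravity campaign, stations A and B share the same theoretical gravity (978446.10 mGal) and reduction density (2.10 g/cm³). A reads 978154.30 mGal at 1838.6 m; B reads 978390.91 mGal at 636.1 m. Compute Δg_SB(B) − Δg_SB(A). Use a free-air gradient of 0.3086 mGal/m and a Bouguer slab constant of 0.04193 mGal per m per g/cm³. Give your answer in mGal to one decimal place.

Δg_SB(A) = 978154.30 − 978446.10 + 0.3086×1838.6 − 0.04193×2.10×1838.6 = 113.70 mGal
Δg_SB(B) = 978390.91 − 978446.10 + 0.3086×636.1 − 0.04193×2.10×636.1 = 85.10 mGal
Difference = 85.10 − (113.70) = -28.60 mGal

-28.6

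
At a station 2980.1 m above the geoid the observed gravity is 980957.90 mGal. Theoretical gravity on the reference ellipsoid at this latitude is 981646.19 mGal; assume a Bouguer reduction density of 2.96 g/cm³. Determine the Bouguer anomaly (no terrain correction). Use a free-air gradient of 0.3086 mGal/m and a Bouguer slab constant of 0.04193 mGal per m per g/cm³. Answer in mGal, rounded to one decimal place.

Free-air correction = 0.3086 × 2980.1 = 919.66 mGal
Free-air anomaly = 980957.90 − 981646.19 + (919.66) = 231.37 mGal
Bouguer slab correction = 0.04193 × 2.96 × 2980.1 = 369.87 mGal
Simple Bouguer anomaly = 231.37 − (369.87) = -138.50 mGal

-138.5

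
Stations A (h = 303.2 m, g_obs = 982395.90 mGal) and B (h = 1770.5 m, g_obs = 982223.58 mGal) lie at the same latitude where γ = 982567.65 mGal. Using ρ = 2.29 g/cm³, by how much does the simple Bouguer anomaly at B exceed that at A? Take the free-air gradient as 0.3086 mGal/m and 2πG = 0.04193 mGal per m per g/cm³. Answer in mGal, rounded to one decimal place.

Δg_SB(A) = 982395.90 − 982567.65 + 0.3086×303.2 − 0.04193×2.29×303.2 = -107.30 mGal
Δg_SB(B) = 982223.58 − 982567.65 + 0.3086×1770.5 − 0.04193×2.29×1770.5 = 32.30 mGal
Difference = 32.30 − (-107.30) = 139.60 mGal

139.6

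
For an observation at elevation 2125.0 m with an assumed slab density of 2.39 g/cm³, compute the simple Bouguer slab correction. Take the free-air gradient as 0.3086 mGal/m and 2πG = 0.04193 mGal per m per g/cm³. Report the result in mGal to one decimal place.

Bouguer slab correction = 0.04193 × 2.39 × 2125.0 = 213.0 mGal

213.0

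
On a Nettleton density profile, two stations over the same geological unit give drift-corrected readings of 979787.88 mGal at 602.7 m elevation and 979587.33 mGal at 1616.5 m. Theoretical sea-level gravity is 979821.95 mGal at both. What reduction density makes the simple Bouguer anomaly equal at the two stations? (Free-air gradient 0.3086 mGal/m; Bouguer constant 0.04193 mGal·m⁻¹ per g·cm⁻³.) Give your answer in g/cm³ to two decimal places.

2.64

Δg_obs = 979587.33 − 979787.88 = -200.55 mGal over Δh = 1616.5 − 602.7 = 1013.8 m
Equal Bouguer anomalies ⇒ Δg_obs + (0.3086 − 0.04193ρ)·Δh = 0
0.3086 − 0.04193ρ = −Δg_obs/Δh = 0.19782
ρ = (0.3086 − 0.19782) / 0.04193 = 2.64 g/cm³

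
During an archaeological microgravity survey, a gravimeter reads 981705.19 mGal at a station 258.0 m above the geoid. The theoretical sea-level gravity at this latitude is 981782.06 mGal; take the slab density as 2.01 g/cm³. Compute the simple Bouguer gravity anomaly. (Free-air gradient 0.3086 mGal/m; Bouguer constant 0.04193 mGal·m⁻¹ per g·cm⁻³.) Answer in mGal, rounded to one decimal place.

Free-air correction = 0.3086 × 258.0 = 79.62 mGal
Free-air anomaly = 981705.19 − 981782.06 + (79.62) = 2.75 mGal
Bouguer slab correction = 0.04193 × 2.01 × 258.0 = 21.74 mGal
Simple Bouguer anomaly = 2.75 − (21.74) = -18.99 mGal

-19.0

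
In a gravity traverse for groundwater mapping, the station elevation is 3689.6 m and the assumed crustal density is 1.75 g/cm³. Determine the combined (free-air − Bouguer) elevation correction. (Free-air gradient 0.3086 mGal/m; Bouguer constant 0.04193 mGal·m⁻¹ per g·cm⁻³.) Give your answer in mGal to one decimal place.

867.9

Combined gradient = 0.3086 − 0.04193 × 1.75 = 0.2352225 mGal/m
Combined elevation correction = 0.2352225 × 3689.6 = 867.9 mGal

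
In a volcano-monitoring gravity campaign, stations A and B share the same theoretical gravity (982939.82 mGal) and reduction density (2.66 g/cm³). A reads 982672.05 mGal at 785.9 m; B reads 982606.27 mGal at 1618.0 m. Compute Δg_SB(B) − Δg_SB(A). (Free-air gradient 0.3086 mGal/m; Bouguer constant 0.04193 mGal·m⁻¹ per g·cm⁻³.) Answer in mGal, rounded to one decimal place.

98.2

Δg_SB(A) = 982672.05 − 982939.82 + 0.3086×785.9 − 0.04193×2.66×785.9 = -112.90 mGal
Δg_SB(B) = 982606.27 − 982939.82 + 0.3086×1618.0 − 0.04193×2.66×1618.0 = -14.70 mGal
Difference = -14.70 − (-112.90) = 98.20 mGal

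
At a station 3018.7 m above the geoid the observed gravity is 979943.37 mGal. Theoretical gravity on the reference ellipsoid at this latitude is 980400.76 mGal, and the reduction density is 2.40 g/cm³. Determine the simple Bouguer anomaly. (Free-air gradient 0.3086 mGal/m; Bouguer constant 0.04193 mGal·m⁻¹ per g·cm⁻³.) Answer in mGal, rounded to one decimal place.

170.4

Free-air correction = 0.3086 × 3018.7 = 931.57 mGal
Free-air anomaly = 979943.37 − 980400.76 + (931.57) = 474.18 mGal
Bouguer slab correction = 0.04193 × 2.40 × 3018.7 = 303.78 mGal
Simple Bouguer anomaly = 474.18 − (303.78) = 170.40 mGal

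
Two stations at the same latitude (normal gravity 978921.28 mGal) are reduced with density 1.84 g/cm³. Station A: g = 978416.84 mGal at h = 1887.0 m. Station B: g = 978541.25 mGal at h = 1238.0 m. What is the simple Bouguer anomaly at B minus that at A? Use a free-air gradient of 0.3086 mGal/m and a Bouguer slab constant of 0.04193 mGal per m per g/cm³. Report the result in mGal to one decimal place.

-25.8

Δg_SB(A) = 978416.84 − 978921.28 + 0.3086×1887.0 − 0.04193×1.84×1887.0 = -67.70 mGal
Δg_SB(B) = 978541.25 − 978921.28 + 0.3086×1238.0 − 0.04193×1.84×1238.0 = -93.50 mGal
Difference = -93.50 − (-67.70) = -25.80 mGal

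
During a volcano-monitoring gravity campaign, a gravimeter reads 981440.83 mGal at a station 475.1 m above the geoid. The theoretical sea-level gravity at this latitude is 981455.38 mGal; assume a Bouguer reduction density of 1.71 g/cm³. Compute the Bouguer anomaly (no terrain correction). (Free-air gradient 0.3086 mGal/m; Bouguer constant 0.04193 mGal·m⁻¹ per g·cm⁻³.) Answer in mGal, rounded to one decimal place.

Free-air correction = 0.3086 × 475.1 = 146.62 mGal
Free-air anomaly = 981440.83 − 981455.38 + (146.62) = 132.07 mGal
Bouguer slab correction = 0.04193 × 1.71 × 475.1 = 34.06 mGal
Simple Bouguer anomaly = 132.07 − (34.06) = 98.01 mGal

98.0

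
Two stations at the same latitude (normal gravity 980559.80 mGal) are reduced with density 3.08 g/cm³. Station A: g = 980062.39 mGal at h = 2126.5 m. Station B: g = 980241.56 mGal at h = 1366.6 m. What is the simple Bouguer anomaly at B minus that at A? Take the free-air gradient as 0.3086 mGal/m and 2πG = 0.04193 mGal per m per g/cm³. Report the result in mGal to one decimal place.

Δg_SB(A) = 980062.39 − 980559.80 + 0.3086×2126.5 − 0.04193×3.08×2126.5 = -115.80 mGal
Δg_SB(B) = 980241.56 − 980559.80 + 0.3086×1366.6 − 0.04193×3.08×1366.6 = -73.00 mGal
Difference = -73.00 − (-115.80) = 42.80 mGal

42.8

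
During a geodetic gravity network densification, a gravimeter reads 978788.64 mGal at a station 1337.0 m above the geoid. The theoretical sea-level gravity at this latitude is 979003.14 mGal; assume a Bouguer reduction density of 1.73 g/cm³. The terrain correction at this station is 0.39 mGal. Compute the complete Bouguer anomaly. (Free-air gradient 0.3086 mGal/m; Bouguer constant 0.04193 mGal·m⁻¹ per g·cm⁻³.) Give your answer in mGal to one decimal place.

101.5

Free-air correction = 0.3086 × 1337.0 = 412.60 mGal
Free-air anomaly = 978788.64 − 979003.14 + (412.60) = 198.10 mGal
Bouguer slab correction = 0.04193 × 1.73 × 1337.0 = 96.98 mGal
Simple Bouguer anomaly = 198.10 − (96.98) = 101.12 mGal
Complete Bouguer anomaly = 101.12 + 0.39 = 101.51 mGal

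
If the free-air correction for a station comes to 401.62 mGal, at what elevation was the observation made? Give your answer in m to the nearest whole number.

h = 401.62 / 0.3086 = 1301.43 m

1301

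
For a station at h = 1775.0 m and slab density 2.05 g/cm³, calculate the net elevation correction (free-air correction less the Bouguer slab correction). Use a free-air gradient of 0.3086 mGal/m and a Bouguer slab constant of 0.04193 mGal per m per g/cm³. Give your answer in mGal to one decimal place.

Combined gradient = 0.3086 − 0.04193 × 2.05 = 0.2226435 mGal/m
Combined elevation correction = 0.2226435 × 1775.0 = 395.2 mGal

395.2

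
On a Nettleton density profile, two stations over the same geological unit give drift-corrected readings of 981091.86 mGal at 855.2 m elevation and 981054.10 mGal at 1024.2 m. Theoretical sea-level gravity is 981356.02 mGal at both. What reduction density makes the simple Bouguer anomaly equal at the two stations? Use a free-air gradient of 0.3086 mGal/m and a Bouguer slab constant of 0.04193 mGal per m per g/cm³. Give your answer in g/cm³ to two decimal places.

2.03

Δg_obs = 981054.10 − 981091.86 = -37.76 mGal over Δh = 1024.2 − 855.2 = 169.0 m
Equal Bouguer anomalies ⇒ Δg_obs + (0.3086 − 0.04193ρ)·Δh = 0
0.3086 − 0.04193ρ = −Δg_obs/Δh = 0.22343
ρ = (0.3086 − 0.22343) / 0.04193 = 2.03 g/cm³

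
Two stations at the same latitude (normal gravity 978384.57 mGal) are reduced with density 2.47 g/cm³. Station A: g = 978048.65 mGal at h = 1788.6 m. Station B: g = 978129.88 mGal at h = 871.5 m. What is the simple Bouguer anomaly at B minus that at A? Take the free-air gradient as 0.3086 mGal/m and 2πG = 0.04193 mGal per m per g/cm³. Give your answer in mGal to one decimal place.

-106.8

Δg_SB(A) = 978048.65 − 978384.57 + 0.3086×1788.6 − 0.04193×2.47×1788.6 = 30.80 mGal
Δg_SB(B) = 978129.88 − 978384.57 + 0.3086×871.5 − 0.04193×2.47×871.5 = -76.00 mGal
Difference = -76.00 − (30.80) = -106.80 mGal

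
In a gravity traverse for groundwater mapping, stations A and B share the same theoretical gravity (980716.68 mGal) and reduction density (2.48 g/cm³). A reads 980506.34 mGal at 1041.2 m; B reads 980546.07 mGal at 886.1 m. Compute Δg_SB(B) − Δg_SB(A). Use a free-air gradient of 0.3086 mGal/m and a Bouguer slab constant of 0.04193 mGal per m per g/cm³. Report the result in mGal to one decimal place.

Δg_SB(A) = 980506.34 − 980716.68 + 0.3086×1041.2 − 0.04193×2.48×1041.2 = 2.70 mGal
Δg_SB(B) = 980546.07 − 980716.68 + 0.3086×886.1 − 0.04193×2.48×886.1 = 10.70 mGal
Difference = 10.70 − (2.70) = 8.00 mGal

8.0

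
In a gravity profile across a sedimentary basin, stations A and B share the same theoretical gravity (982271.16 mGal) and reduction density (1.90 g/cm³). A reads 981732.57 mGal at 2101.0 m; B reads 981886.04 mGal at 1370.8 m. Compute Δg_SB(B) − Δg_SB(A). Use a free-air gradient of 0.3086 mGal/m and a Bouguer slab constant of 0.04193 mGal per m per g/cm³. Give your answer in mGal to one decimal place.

-13.7

Δg_SB(A) = 981732.57 − 982271.16 + 0.3086×2101.0 − 0.04193×1.90×2101.0 = -57.60 mGal
Δg_SB(B) = 981886.04 − 982271.16 + 0.3086×1370.8 − 0.04193×1.90×1370.8 = -71.30 mGal
Difference = -71.30 − (-57.60) = -13.70 mGal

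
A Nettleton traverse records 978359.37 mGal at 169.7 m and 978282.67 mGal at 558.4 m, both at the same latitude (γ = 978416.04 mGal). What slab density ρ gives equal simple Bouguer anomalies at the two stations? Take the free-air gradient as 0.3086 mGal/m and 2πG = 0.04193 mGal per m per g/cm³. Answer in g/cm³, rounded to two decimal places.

Δg_obs = 978282.67 − 978359.37 = -76.70 mGal over Δh = 558.4 − 169.7 = 388.7 m
Equal Bouguer anomalies ⇒ Δg_obs + (0.3086 − 0.04193ρ)·Δh = 0
0.3086 − 0.04193ρ = −Δg_obs/Δh = 0.19732
ρ = (0.3086 − 0.19732) / 0.04193 = 2.65 g/cm³

2.65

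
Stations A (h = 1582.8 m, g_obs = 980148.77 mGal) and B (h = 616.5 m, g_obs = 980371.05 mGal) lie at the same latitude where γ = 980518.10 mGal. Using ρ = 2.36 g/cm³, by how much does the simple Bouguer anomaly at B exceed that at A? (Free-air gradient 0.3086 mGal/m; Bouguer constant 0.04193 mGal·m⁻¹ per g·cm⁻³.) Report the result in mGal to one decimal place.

Δg_SB(A) = 980148.77 − 980518.10 + 0.3086×1582.8 − 0.04193×2.36×1582.8 = -37.50 mGal
Δg_SB(B) = 980371.05 − 980518.10 + 0.3086×616.5 − 0.04193×2.36×616.5 = -17.80 mGal
Difference = -17.80 − (-37.50) = 19.70 mGal

19.7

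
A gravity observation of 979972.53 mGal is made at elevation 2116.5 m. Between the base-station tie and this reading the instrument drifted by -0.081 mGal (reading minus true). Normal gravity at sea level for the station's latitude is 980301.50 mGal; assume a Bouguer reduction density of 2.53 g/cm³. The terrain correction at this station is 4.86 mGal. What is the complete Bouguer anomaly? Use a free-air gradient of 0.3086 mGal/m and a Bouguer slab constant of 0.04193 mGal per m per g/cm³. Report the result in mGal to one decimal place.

Drift-corrected reading = 979972.53 − (-0.081) = 979972.611 mGal
Free-air correction = 0.3086 × 2116.5 = 653.15 mGal
Free-air anomaly = 979972.611 − 980301.50 + (653.15) = 324.261 mGal
Bouguer slab correction = 0.04193 × 2.53 × 2116.5 = 224.52 mGal
Simple Bouguer anomaly = 324.261 − (224.52) = 99.741 mGal
Complete Bouguer anomaly = 99.741 + 4.86 = 104.601 mGal

104.6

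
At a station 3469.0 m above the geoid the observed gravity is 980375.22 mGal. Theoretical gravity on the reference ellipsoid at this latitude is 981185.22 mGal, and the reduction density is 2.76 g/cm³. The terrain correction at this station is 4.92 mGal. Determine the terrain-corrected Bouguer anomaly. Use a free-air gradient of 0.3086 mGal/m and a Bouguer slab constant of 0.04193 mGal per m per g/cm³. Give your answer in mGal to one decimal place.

-136.0

Free-air correction = 0.3086 × 3469.0 = 1070.53 mGal
Free-air anomaly = 980375.22 − 981185.22 + (1070.53) = 260.53 mGal
Bouguer slab correction = 0.04193 × 2.76 × 3469.0 = 401.46 mGal
Simple Bouguer anomaly = 260.53 − (401.46) = -140.93 mGal
Complete Bouguer anomaly = -140.93 + 4.92 = -136.01 mGal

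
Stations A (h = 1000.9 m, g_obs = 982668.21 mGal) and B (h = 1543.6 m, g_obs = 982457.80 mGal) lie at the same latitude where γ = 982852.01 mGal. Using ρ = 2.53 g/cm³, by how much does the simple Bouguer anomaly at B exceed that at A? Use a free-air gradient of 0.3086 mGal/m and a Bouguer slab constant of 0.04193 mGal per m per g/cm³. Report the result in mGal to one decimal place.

-100.5

Δg_SB(A) = 982668.21 − 982852.01 + 0.3086×1000.9 − 0.04193×2.53×1000.9 = 18.90 mGal
Δg_SB(B) = 982457.80 − 982852.01 + 0.3086×1543.6 − 0.04193×2.53×1543.6 = -81.60 mGal
Difference = -81.60 − (18.90) = -100.50 mGal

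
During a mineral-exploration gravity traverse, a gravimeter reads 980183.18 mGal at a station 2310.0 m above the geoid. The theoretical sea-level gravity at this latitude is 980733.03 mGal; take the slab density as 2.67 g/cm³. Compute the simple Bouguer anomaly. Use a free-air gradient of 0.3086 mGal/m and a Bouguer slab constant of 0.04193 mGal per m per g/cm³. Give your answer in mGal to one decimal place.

Free-air correction = 0.3086 × 2310.0 = 712.87 mGal
Free-air anomaly = 980183.18 − 980733.03 + (712.87) = 163.02 mGal
Bouguer slab correction = 0.04193 × 2.67 × 2310.0 = 258.61 mGal
Simple Bouguer anomaly = 163.02 − (258.61) = -95.59 mGal

-95.6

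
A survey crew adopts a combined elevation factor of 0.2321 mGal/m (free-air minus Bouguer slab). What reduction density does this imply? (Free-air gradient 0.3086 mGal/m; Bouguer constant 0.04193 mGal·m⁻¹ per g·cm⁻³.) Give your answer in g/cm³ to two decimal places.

1.82

0.2321 = 0.3086 − 0.04193 × ρ
ρ = (0.3086 − 0.2321) / 0.04193 = 1.82 g/cm³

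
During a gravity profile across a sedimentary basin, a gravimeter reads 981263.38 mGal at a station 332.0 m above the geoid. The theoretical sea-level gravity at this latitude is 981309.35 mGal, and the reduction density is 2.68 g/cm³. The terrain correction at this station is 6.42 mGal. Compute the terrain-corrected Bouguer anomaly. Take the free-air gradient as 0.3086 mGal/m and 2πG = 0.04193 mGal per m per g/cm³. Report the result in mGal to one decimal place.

25.6

Free-air correction = 0.3086 × 332.0 = 102.46 mGal
Free-air anomaly = 981263.38 − 981309.35 + (102.46) = 56.49 mGal
Bouguer slab correction = 0.04193 × 2.68 × 332.0 = 37.31 mGal
Simple Bouguer anomaly = 56.49 − (37.31) = 19.18 mGal
Complete Bouguer anomaly = 19.18 + 6.42 = 25.60 mGal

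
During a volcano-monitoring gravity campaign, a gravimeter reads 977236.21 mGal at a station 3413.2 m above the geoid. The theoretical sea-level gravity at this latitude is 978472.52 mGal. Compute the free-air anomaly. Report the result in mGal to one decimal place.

-183.0

Free-air correction = 0.3086 × 3413.2 = 1053.31 mGal
Free-air anomaly = 977236.21 − 978472.52 + (1053.31) = -183.00 mGal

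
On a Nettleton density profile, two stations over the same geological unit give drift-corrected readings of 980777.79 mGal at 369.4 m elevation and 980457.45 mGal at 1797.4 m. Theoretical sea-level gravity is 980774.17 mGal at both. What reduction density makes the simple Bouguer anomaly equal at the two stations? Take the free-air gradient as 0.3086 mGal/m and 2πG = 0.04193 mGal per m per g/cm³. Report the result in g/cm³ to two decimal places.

2.01

Δg_obs = 980457.45 − 980777.79 = -320.34 mGal over Δh = 1797.4 − 369.4 = 1428.0 m
Equal Bouguer anomalies ⇒ Δg_obs + (0.3086 − 0.04193ρ)·Δh = 0
0.3086 − 0.04193ρ = −Δg_obs/Δh = 0.22433
ρ = (0.3086 − 0.22433) / 0.04193 = 2.01 g/cm³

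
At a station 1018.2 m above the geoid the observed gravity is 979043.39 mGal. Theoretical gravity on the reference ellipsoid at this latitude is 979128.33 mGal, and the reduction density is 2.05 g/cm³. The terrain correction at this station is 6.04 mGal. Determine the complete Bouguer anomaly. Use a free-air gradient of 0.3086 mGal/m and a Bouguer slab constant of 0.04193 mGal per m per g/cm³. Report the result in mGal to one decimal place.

147.8

Free-air correction = 0.3086 × 1018.2 = 314.22 mGal
Free-air anomaly = 979043.39 − 979128.33 + (314.22) = 229.28 mGal
Bouguer slab correction = 0.04193 × 2.05 × 1018.2 = 87.52 mGal
Simple Bouguer anomaly = 229.28 − (87.52) = 141.76 mGal
Complete Bouguer anomaly = 141.76 + 6.04 = 147.80 mGal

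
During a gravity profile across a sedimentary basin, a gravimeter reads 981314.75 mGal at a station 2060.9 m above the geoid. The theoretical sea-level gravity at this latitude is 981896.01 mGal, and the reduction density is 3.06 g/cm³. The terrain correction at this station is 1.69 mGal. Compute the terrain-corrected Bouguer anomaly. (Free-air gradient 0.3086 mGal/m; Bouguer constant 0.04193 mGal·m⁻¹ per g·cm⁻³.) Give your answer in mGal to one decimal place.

-208.0

Free-air correction = 0.3086 × 2060.9 = 635.99 mGal
Free-air anomaly = 981314.75 − 981896.01 + (635.99) = 54.73 mGal
Bouguer slab correction = 0.04193 × 3.06 × 2060.9 = 264.43 mGal
Simple Bouguer anomaly = 54.73 − (264.43) = -209.70 mGal
Complete Bouguer anomaly = -209.70 + 1.69 = -208.01 mGal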